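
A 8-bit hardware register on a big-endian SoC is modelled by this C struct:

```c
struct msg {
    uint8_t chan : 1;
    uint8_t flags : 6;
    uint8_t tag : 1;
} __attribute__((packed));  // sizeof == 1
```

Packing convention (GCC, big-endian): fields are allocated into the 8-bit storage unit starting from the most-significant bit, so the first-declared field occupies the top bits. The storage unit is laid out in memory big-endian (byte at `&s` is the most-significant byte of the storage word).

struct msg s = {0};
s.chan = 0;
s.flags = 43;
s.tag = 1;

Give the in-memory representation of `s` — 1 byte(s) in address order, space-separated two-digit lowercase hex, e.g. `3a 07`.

chan:1 = 0 → 0x0 << 7 → word 0x00
flags:6 = 43 → 0x2b << 1 → word 0x56
tag:1 = 1 → 0x1 << 0 → word 0x57
word = 0x57 → big-endian bytes:
  [0]=0x57

57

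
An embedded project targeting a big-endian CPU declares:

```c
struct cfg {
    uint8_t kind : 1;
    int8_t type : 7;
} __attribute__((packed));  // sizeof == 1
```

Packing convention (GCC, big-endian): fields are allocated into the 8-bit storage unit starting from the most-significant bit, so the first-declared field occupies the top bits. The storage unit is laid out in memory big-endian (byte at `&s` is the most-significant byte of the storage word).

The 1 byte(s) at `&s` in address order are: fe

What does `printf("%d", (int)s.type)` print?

[0]=0xfe (big-endian) → word 0xfe
kind:1 @ bit 7 → (0xfe>>7)&0x1 = 0x1
type:7 @ bit 0 → (0xfe>>0)&0x7f = 0x7e  ←
type signed 7b, MSB=1: 126 - 128 = -2

-2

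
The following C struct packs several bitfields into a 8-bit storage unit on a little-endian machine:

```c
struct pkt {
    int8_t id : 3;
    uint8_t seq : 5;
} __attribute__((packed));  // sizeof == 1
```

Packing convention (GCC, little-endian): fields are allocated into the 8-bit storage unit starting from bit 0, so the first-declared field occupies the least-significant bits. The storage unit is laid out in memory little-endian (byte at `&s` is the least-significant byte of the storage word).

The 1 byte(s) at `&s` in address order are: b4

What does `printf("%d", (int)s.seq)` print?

22

[0]=0xb4 (little-endian) → word 0xb4
id [0+:3] = (word>>0) & 0x7 = 4
seq [3+:5] = (word>>3) & 0x1f = 22  ←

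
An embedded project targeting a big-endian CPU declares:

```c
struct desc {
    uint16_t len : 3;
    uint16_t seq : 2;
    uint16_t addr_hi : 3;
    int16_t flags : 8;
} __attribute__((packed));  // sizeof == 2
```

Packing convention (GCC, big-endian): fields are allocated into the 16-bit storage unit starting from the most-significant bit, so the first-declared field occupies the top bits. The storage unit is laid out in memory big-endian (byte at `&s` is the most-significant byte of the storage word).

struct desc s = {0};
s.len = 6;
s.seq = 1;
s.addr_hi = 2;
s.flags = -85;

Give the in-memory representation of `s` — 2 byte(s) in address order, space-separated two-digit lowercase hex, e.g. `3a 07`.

ca ab

[13+:3] len=6 & 0x7 = 0x6; word=0xc000
[11+:2] seq=1 & 0x3 = 0x1; word=0xc800
[8+:3] addr_hi=2 & 0x7 = 0x2; word=0xca00
[0+:8] flags=-85 & 0xff = 0xab; word=0xcaab
word = 0xcaab → big-endian bytes:
  [0]=0xca  [1]=0xab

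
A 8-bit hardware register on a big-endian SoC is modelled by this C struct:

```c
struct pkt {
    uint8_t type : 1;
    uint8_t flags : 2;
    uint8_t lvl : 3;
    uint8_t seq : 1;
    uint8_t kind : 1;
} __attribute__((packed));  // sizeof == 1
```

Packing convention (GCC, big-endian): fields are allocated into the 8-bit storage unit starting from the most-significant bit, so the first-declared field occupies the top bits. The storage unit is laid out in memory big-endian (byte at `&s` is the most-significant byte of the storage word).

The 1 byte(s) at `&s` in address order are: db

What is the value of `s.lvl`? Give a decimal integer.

6

[0]=0xdb (big-endian) → word 0xdb
type:1 @ bit 7 → (0xdb>>7)&0x1 = 0x1
flags:2 @ bit 5 → (0xdb>>5)&0x3 = 0x2
lvl:3 @ bit 2 → (0xdb>>2)&0x7 = 0x6  ←
seq:1 @ bit 1 → (0xdb>>1)&0x1 = 0x1
kind:1 @ bit 0 → (0xdb>>0)&0x1 = 0x1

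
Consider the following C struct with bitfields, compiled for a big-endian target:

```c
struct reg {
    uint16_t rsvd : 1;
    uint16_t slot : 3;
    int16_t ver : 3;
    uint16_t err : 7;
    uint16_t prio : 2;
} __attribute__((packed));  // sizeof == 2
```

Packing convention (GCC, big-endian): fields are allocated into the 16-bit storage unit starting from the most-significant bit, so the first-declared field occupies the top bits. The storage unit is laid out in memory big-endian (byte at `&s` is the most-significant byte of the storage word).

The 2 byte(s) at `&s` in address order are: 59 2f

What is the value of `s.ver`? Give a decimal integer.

[0]=0x59 [1]=0x2f (big-endian) → word 0x592f
rsvd [15+:1] = (word>>15) & 0x1 = 0
slot [12+:3] = (word>>12) & 0x7 = 5
ver [9+:3] = (word>>9) & 0x7 = 4  ←
err [2+:7] = (word>>2) & 0x7f = 75
prio [0+:2] = (word>>0) & 0x3 = 3
ver signed 3b, MSB=1: 4 - 8 = -4

-4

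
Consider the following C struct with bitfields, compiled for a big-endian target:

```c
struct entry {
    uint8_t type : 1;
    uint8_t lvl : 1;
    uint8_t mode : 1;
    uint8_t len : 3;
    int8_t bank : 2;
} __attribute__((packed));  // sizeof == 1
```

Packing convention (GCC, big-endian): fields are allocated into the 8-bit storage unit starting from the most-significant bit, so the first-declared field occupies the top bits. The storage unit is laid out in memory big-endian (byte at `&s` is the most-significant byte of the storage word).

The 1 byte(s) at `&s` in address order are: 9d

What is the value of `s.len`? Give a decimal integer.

[0]=0x9d (big-endian) → word 0x9d
type:1 @ bit 7 → (0x9d>>7)&0x1 = 0x1
lvl:1 @ bit 6 → (0x9d>>6)&0x1 = 0x0
mode:1 @ bit 5 → (0x9d>>5)&0x1 = 0x0
len:3 @ bit 2 → (0x9d>>2)&0x7 = 0x7  ←
bank:2 @ bit 0 → (0x9d>>0)&0x3 = 0x1

7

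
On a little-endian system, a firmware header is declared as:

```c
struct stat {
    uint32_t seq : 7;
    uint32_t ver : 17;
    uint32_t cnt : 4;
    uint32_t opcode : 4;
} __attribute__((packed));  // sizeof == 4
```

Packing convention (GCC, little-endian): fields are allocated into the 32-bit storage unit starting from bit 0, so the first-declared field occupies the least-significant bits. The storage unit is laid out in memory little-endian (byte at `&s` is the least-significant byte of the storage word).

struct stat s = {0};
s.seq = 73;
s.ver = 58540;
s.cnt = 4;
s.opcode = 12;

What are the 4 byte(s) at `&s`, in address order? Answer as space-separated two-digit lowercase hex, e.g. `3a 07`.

49 56 72 c4

[0+:7] seq=73 & 0x7f = 0x49; word=0x00000049
[7+:17] ver=58540 & 0x1ffff = 0xe4ac; word=0x00725649
[24+:4] cnt=4 & 0xf = 0x4; word=0x04725649
[28+:4] opcode=12 & 0xf = 0xc; word=0xc4725649
word = 0xc4725649 → little-endian bytes:
  [0]=0x49  [1]=0x56  [2]=0x72  [3]=0xc4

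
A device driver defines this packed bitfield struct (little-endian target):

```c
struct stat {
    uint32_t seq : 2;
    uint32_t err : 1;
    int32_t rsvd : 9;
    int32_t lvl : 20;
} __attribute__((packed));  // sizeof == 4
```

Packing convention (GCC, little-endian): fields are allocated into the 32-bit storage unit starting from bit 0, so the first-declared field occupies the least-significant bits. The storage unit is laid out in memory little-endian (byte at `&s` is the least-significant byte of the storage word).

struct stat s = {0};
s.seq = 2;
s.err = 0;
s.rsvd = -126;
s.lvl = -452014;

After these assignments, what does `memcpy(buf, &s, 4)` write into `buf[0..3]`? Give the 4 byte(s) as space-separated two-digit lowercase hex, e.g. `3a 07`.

12 2c a5 91

[0+:2] seq=2 & 0x3 = 0x2; word=0x00000002
[2+:1] err=0 & 0x1 = 0x0; word=0x00000002
[3+:9] rsvd=-126 & 0x1ff = 0x182; word=0x00000c12
[12+:20] lvl=-452014 & 0xfffff = 0x91a52; word=0x91a52c12
word = 0x91a52c12 → little-endian bytes:
  [0]=0x12  [1]=0x2c  [2]=0xa5  [3]=0x91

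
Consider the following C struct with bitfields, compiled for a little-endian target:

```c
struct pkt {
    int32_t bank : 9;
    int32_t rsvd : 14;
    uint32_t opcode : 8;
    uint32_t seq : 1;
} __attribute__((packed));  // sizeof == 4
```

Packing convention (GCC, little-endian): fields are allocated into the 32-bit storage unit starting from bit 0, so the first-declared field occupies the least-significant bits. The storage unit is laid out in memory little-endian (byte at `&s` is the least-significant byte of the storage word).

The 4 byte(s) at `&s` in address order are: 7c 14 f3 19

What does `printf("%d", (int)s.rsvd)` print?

-1654

[0]=0x7c [1]=0x14 [2]=0xf3 [3]=0x19 (little-endian) → word 0x19f3147c
bank:9 @ bit 0 → (0x19f3147c>>0)&0x1ff = 0x7c
rsvd:14 @ bit 9 → (0x19f3147c>>9)&0x3fff = 0x398a  ←
opcode:8 @ bit 23 → (0x19f3147c>>23)&0xff = 0x33
seq:1 @ bit 31 → (0x19f3147c>>31)&0x1 = 0x0
rsvd signed 14b, MSB=1: 14730 - 16384 = -1654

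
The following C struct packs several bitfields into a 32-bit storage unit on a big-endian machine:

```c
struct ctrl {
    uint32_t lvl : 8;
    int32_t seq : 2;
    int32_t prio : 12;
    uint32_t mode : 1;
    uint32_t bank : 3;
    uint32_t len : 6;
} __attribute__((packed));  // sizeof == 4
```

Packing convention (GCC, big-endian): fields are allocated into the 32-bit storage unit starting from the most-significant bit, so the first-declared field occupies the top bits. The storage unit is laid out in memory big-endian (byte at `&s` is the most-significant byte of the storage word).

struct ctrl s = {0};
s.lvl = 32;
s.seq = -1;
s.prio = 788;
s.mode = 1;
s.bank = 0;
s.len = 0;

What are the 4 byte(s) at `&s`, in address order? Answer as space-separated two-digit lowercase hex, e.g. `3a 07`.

lvl:8 = 32 → 0x20 << 24 → word 0x20000000
seq:2 = -1 → 0x3 << 22 → word 0x20c00000
prio:12 = 788 → 0x314 << 10 → word 0x20cc5000
mode:1 = 1 → 0x1 << 9 → word 0x20cc5200
bank:3 = 0 → 0x0 << 6 → word 0x20cc5200
len:6 = 0 → 0x0 << 0 → word 0x20cc5200
word = 0x20cc5200 → big-endian bytes:
  [0]=0x20  [1]=0xcc  [2]=0x52  [3]=0x00

20 cc 52 00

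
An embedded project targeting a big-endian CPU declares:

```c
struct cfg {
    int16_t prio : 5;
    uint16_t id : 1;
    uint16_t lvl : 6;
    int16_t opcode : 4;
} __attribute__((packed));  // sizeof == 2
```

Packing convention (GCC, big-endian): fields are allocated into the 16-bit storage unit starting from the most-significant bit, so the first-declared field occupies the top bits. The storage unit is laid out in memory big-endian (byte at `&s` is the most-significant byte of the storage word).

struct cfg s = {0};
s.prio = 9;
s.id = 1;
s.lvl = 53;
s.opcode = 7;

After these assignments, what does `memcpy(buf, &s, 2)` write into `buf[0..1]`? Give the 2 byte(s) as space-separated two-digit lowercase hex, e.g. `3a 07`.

4f 57

[11+:5] prio=9 & 0x1f = 0x9; word=0x4800
[10+:1] id=1 & 0x1 = 0x1; word=0x4c00
[4+:6] lvl=53 & 0x3f = 0x35; word=0x4f50
[0+:4] opcode=7 & 0xf = 0x7; word=0x4f57
word = 0x4f57 → big-endian bytes:
  [0]=0x4f  [1]=0x57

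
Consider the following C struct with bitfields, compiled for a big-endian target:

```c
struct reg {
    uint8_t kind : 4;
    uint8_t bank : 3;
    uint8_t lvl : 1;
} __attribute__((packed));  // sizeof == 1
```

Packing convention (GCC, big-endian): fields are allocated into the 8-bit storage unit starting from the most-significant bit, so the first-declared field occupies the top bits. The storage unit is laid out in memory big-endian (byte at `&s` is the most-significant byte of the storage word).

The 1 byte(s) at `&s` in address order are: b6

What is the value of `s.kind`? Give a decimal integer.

11

[0]=0xb6 (big-endian) → word 0xb6
kind [4+:4] = (word>>4) & 0xf = 11  ←
bank [1+:3] = (word>>1) & 0x7 = 3
lvl [0+:1] = (word>>0) & 0x1 = 0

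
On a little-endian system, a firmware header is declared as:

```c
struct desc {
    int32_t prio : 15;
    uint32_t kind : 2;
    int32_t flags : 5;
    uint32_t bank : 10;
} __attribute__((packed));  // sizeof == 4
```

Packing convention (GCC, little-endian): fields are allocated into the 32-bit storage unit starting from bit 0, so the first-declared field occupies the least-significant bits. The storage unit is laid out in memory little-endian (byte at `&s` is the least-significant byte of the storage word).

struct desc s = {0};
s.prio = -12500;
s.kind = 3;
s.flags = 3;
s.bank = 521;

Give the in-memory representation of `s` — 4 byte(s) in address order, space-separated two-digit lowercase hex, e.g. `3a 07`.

2c cf 47 82

[0+:15] prio=-12500 & 0x7fff = 0x4f2c; word=0x00004f2c
[15+:2] kind=3 & 0x3 = 0x3; word=0x0001cf2c
[17+:5] flags=3 & 0x1f = 0x3; word=0x0007cf2c
[22+:10] bank=521 & 0x3ff = 0x209; word=0x8247cf2c
word = 0x8247cf2c → little-endian bytes:
  [0]=0x2c  [1]=0xcf  [2]=0x47  [3]=0x82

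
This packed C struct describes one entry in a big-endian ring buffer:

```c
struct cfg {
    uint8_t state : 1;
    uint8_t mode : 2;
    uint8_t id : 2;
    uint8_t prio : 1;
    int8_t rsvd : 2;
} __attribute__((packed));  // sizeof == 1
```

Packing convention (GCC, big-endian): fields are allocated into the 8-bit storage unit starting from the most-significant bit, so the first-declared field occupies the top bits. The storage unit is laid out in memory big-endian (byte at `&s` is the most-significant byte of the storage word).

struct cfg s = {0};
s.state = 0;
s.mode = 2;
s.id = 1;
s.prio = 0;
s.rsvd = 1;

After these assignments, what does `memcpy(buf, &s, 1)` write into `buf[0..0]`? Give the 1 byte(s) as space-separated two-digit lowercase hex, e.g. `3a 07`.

49

state:1 = 0 → 0x0 << 7 → word 0x00
mode:2 = 2 → 0x2 << 5 → word 0x40
id:2 = 1 → 0x1 << 3 → word 0x48
prio:1 = 0 → 0x0 << 2 → word 0x48
rsvd:2 = 1 → 0x1 << 0 → word 0x49
word = 0x49 → big-endian bytes:
  [0]=0x49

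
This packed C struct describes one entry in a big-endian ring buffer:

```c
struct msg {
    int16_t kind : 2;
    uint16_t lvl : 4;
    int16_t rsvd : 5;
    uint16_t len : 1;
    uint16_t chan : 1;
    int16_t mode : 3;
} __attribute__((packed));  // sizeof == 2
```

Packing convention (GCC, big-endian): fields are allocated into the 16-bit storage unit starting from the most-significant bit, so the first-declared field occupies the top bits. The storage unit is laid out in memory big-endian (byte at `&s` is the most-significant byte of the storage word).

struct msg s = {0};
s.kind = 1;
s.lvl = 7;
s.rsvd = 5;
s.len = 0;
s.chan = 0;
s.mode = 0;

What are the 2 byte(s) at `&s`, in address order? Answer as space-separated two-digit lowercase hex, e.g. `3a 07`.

kind (2b) val=1 bits=0x1 at bit 14: 0x4000
lvl (4b) val=7 bits=0x7 at bit 10: 0x5c00
rsvd (5b) val=5 bits=0x5 at bit 5: 0x5ca0
len (1b) val=0 bits=0x0 at bit 4: 0x5ca0
chan (1b) val=0 bits=0x0 at bit 3: 0x5ca0
mode (3b) val=0 bits=0x0 at bit 0: 0x5ca0
word = 0x5ca0 → big-endian bytes:
  [0]=0x5c  [1]=0xa0

5c a0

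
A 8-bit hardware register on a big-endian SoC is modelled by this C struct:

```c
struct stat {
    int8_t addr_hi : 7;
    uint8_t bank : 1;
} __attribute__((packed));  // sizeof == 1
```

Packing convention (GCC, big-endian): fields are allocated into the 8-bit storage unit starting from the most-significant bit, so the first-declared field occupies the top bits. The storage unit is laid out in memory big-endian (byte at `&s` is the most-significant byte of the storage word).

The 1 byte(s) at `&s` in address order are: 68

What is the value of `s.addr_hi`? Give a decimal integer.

52

[0]=0x68 (big-endian) → word 0x68
addr_hi:7 @ bit 1 → (0x68>>1)&0x7f = 0x34  ←
bank:1 @ bit 0 → (0x68>>0)&0x1 = 0x0
addr_hi signed 7b, MSB=0: value = 52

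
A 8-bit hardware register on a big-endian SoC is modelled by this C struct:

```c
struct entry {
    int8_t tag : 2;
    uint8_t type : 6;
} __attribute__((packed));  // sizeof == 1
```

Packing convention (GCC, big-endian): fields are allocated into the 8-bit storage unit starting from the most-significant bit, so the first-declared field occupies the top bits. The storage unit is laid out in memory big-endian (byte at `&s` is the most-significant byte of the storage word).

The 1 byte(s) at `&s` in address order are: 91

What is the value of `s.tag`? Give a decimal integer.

[0]=0x91 (big-endian) → word 0x91
tag [6+:2] = (word>>6) & 0x3 = 2  ←
type [0+:6] = (word>>0) & 0x3f = 17
tag signed 2b, MSB=1: 2 - 4 = -2

-2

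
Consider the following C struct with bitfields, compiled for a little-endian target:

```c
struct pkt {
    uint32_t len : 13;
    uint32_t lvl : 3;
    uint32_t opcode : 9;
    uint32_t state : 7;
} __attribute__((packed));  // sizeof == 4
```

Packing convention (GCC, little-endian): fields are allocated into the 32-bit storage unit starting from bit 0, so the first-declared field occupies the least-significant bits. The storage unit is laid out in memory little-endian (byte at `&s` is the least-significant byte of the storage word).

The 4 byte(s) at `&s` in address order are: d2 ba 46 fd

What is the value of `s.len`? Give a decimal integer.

6866

[0]=0xd2 [1]=0xba [2]=0x46 [3]=0xfd (little-endian) → word 0xfd46bad2
len [0+:13] = (word>>0) & 0x1fff = 6866  ←
lvl [13+:3] = (word>>13) & 0x7 = 5
opcode [16+:9] = (word>>16) & 0x1ff = 326
state [25+:7] = (word>>25) & 0x7f = 126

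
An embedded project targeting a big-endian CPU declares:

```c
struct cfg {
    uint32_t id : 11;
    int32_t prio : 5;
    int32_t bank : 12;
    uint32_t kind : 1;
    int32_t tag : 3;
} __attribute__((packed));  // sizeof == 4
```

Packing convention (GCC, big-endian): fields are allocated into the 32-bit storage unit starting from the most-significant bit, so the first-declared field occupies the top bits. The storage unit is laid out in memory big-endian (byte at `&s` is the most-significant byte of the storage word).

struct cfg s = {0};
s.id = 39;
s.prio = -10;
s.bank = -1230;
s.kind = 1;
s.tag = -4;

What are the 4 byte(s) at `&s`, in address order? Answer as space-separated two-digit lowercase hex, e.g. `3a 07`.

[21+:11] id=39 & 0x7ff = 0x27; word=0x04e00000
[16+:5] prio=-10 & 0x1f = 0x16; word=0x04f60000
[4+:12] bank=-1230 & 0xfff = 0xb32; word=0x04f6b320
[3+:1] kind=1 & 0x1 = 0x1; word=0x04f6b328
[0+:3] tag=-4 & 0x7 = 0x4; word=0x04f6b32c
word = 0x04f6b32c → big-endian bytes:
  [0]=0x04  [1]=0xf6  [2]=0xb3  [3]=0x2c

04 f6 b3 2c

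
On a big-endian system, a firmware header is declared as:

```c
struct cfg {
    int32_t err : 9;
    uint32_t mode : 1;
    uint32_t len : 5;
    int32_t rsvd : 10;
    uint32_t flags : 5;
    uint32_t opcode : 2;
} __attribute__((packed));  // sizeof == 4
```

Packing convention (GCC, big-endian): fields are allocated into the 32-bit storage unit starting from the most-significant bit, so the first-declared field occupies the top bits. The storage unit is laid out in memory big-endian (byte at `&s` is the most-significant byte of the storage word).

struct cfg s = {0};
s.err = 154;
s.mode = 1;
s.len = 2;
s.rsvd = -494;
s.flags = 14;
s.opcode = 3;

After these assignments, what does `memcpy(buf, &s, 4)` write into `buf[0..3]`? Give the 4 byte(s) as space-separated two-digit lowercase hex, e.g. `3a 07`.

4d 45 09 3b

err (9b) val=154 bits=0x9a at bit 23: 0x4d000000
mode (1b) val=1 bits=0x1 at bit 22: 0x4d400000
len (5b) val=2 bits=0x2 at bit 17: 0x4d440000
rsvd (10b) val=-494 bits=0x212 at bit 7: 0x4d450900
flags (5b) val=14 bits=0xe at bit 2: 0x4d450938
opcode (2b) val=3 bits=0x3 at bit 0: 0x4d45093b
word = 0x4d45093b → big-endian bytes:
  [0]=0x4d  [1]=0x45  [2]=0x09  [3]=0x3b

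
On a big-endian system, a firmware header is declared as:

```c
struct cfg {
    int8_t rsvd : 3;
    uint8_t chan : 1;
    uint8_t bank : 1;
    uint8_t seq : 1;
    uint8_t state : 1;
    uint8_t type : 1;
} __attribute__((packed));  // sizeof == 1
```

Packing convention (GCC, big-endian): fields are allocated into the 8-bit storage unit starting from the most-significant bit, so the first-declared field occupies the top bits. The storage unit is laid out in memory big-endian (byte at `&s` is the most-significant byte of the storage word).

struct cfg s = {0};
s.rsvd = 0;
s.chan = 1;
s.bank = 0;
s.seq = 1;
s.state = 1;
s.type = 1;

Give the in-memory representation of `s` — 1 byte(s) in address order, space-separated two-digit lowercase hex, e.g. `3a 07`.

rsvd:3 = 0 → 0x0 << 5 → word 0x00
chan:1 = 1 → 0x1 << 4 → word 0x10
bank:1 = 0 → 0x0 << 3 → word 0x10
seq:1 = 1 → 0x1 << 2 → word 0x14
state:1 = 1 → 0x1 << 1 → word 0x16
type:1 = 1 → 0x1 << 0 → word 0x17
word = 0x17 → big-endian bytes:
  [0]=0x17

17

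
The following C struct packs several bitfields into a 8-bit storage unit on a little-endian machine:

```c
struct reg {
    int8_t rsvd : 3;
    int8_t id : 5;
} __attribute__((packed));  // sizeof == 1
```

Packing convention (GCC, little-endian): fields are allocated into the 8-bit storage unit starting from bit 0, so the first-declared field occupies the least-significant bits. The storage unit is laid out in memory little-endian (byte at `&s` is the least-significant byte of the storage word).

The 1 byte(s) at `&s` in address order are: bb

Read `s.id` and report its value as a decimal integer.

-9

[0]=0xbb (little-endian) → word 0xbb
rsvd:3 @ bit 0 → (0xbb>>0)&0x7 = 0x3
id:5 @ bit 3 → (0xbb>>3)&0x1f = 0x17  ←
id signed 5b, MSB=1: 23 - 32 = -9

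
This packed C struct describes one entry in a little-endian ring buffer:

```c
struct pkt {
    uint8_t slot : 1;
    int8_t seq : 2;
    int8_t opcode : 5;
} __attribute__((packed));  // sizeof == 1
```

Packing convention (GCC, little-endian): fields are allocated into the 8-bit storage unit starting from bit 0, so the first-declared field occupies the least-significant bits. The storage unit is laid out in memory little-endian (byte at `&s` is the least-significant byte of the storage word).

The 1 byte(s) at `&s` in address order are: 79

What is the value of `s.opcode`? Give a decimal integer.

15

[0]=0x79 (little-endian) → word 0x79
slot [0+:1] = (word>>0) & 0x1 = 1
seq [1+:2] = (word>>1) & 0x3 = 0
opcode [3+:5] = (word>>3) & 0x1f = 15  ←
opcode signed 5b, MSB=0: value = 15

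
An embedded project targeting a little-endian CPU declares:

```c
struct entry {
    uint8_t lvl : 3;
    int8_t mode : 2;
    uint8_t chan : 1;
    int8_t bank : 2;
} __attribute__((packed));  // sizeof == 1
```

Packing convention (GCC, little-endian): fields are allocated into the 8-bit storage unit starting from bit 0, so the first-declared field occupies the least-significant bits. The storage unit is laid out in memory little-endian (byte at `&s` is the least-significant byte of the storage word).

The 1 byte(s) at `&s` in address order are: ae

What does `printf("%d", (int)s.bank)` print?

-2

[0]=0xae (little-endian) → word 0xae
lvl:3 @ bit 0 → (0xae>>0)&0x7 = 0x6
mode:2 @ bit 3 → (0xae>>3)&0x3 = 0x1
chan:1 @ bit 5 → (0xae>>5)&0x1 = 0x1
bank:2 @ bit 6 → (0xae>>6)&0x3 = 0x2  ←
bank signed 2b, MSB=1: 2 - 4 = -2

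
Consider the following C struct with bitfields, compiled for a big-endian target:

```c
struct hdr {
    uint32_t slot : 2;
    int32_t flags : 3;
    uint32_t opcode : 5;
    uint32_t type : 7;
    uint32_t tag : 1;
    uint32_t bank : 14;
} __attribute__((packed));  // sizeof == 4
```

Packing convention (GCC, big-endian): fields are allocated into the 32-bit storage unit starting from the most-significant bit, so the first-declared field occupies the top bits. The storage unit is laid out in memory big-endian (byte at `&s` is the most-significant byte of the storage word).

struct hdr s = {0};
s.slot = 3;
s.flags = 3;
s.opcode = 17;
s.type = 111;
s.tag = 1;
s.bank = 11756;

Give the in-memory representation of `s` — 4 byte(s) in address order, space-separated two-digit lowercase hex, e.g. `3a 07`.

slot:2 = 3 → 0x3 << 30 → word 0xc0000000
flags:3 = 3 → 0x3 << 27 → word 0xd8000000
opcode:5 = 17 → 0x11 << 22 → word 0xdc400000
type:7 = 111 → 0x6f << 15 → word 0xdc778000
tag:1 = 1 → 0x1 << 14 → word 0xdc77c000
bank:14 = 11756 → 0x2dec << 0 → word 0xdc77edec
word = 0xdc77edec → big-endian bytes:
  [0]=0xdc  [1]=0x77  [2]=0xed  [3]=0xec

dc 77 ed ec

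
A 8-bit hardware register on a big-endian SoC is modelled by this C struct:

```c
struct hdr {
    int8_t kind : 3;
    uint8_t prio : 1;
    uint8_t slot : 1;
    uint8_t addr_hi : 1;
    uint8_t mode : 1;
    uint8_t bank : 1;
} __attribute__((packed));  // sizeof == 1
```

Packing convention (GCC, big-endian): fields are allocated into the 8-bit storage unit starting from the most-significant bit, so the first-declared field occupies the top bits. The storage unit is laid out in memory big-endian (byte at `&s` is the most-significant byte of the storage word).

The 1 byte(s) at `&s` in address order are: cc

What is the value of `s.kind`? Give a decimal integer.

[0]=0xcc (big-endian) → word 0xcc
kind:3 @ bit 5 → (0xcc>>5)&0x7 = 0x6  ←
prio:1 @ bit 4 → (0xcc>>4)&0x1 = 0x0
slot:1 @ bit 3 → (0xcc>>3)&0x1 = 0x1
addr_hi:1 @ bit 2 → (0xcc>>2)&0x1 = 0x1
mode:1 @ bit 1 → (0xcc>>1)&0x1 = 0x0
bank:1 @ bit 0 → (0xcc>>0)&0x1 = 0x0
kind signed 3b, MSB=1: 6 - 8 = -2

-2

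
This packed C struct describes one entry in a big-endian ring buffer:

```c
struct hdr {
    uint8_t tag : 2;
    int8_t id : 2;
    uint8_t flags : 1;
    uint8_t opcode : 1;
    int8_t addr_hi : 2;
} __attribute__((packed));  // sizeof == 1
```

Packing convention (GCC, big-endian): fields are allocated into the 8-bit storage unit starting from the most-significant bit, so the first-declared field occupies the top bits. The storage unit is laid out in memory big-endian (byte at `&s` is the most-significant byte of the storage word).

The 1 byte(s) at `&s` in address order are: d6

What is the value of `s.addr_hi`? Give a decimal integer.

[0]=0xd6 (big-endian) → word 0xd6
tag [6+:2] = (word>>6) & 0x3 = 3
id [4+:2] = (word>>4) & 0x3 = 1
flags [3+:1] = (word>>3) & 0x1 = 0
opcode [2+:1] = (word>>2) & 0x1 = 1
addr_hi [0+:2] = (word>>0) & 0x3 = 2  ←
addr_hi signed 2b, MSB=1: 2 - 4 = -2

-2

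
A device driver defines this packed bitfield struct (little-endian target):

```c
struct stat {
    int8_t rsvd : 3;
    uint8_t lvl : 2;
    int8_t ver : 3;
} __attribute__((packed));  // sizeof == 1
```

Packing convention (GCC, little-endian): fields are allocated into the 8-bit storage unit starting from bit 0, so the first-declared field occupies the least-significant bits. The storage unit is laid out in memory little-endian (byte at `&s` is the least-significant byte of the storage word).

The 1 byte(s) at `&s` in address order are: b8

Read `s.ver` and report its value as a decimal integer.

[0]=0xb8 (little-endian) → word 0xb8
rsvd:3 @ bit 0 → (0xb8>>0)&0x7 = 0x0
lvl:2 @ bit 3 → (0xb8>>3)&0x3 = 0x3
ver:3 @ bit 5 → (0xb8>>5)&0x7 = 0x5  ←
ver signed 3b, MSB=1: 5 - 8 = -3

-3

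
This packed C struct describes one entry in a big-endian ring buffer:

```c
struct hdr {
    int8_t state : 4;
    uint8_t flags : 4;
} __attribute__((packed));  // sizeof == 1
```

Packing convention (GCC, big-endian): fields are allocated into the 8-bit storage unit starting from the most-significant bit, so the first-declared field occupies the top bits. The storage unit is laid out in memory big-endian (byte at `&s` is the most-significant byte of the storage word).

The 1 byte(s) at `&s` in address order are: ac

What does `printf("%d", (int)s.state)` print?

[0]=0xac (big-endian) → word 0xac
state [4+:4] = (word>>4) & 0xf = 10  ←
flags [0+:4] = (word>>0) & 0xf = 12
state signed 4b, MSB=1: 10 - 16 = -6

-6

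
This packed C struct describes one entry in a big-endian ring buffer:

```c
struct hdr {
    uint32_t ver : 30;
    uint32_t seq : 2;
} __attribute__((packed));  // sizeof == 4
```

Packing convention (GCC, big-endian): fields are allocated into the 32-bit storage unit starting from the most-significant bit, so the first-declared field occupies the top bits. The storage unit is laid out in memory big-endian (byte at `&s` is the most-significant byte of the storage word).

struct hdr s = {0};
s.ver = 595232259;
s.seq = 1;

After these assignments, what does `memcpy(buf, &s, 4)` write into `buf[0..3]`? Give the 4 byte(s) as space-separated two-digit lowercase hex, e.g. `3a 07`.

ver:30 = 595232259 → 0x237a8603 << 2 → word 0x8dea180c
seq:2 = 1 → 0x1 << 0 → word 0x8dea180d
word = 0x8dea180d → big-endian bytes:
  [0]=0x8d  [1]=0xea  [2]=0x18  [3]=0x0d

8d ea 18 0d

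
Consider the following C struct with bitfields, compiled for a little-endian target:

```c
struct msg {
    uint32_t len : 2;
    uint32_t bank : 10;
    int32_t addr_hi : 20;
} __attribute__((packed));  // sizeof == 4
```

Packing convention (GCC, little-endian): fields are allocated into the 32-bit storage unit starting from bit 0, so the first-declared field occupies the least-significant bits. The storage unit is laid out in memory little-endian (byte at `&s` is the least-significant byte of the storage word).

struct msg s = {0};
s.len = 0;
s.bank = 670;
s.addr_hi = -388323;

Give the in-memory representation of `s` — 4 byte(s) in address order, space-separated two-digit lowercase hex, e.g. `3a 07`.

78 da 31 a1

[0+:2] len=0 & 0x3 = 0x0; word=0x00000000
[2+:10] bank=670 & 0x3ff = 0x29e; word=0x00000a78
[12+:20] addr_hi=-388323 & 0xfffff = 0xa131d; word=0xa131da78
word = 0xa131da78 → little-endian bytes:
  [0]=0x78  [1]=0xda  [2]=0x31  [3]=0xa1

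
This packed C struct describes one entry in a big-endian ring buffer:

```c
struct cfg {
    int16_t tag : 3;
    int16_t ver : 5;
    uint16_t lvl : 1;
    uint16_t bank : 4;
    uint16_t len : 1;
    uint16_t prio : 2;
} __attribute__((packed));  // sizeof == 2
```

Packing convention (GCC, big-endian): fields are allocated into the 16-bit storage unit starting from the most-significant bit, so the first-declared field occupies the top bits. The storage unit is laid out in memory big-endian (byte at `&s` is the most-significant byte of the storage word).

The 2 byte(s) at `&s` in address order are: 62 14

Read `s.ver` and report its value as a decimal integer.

[0]=0x62 [1]=0x14 (big-endian) → word 0x6214
tag [13+:3] = (word>>13) & 0x7 = 3
ver [8+:5] = (word>>8) & 0x1f = 2  ←
lvl [7+:1] = (word>>7) & 0x1 = 0
bank [3+:4] = (word>>3) & 0xf = 2
len [2+:1] = (word>>2) & 0x1 = 1
prio [0+:2] = (word>>0) & 0x3 = 0
ver signed 5b, MSB=0: value = 2

2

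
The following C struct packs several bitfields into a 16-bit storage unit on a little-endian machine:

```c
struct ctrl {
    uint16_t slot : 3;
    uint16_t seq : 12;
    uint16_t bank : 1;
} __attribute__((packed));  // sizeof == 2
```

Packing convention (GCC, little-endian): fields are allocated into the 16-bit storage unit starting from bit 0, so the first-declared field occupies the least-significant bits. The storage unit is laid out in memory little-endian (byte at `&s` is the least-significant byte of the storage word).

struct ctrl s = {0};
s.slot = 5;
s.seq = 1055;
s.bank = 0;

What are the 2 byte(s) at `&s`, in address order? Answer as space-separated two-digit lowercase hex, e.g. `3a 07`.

slot:3 = 5 → 0x5 << 0 → word 0x0005
seq:12 = 1055 → 0x41f << 3 → word 0x20fd
bank:1 = 0 → 0x0 << 15 → word 0x20fd
word = 0x20fd → little-endian bytes:
  [0]=0xfd  [1]=0x20

fd 20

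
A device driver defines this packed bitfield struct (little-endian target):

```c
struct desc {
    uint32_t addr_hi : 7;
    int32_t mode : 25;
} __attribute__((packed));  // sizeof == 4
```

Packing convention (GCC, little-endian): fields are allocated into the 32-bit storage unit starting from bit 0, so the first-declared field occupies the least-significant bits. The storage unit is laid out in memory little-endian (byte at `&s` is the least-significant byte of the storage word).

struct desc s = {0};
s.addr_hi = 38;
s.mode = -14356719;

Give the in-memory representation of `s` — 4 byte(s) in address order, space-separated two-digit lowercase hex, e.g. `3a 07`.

addr_hi (7b) val=38 bits=0x26 at bit 0: 0x00000026
mode (25b) val=-14356719 bits=0x124ef11 at bit 7: 0x927788a6
word = 0x927788a6 → little-endian bytes:
  [0]=0xa6  [1]=0x88  [2]=0x77  [3]=0x92

a6 88 77 92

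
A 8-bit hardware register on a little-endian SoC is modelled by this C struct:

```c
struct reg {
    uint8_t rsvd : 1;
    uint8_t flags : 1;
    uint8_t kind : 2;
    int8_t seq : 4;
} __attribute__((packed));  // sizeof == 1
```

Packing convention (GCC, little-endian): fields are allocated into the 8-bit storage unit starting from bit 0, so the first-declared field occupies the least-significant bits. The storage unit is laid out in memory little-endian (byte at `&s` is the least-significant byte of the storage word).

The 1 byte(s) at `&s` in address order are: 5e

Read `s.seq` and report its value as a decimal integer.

[0]=0x5e (little-endian) → word 0x5e
rsvd [0+:1] = (word>>0) & 0x1 = 0
flags [1+:1] = (word>>1) & 0x1 = 1
kind [2+:2] = (word>>2) & 0x3 = 3
seq [4+:4] = (word>>4) & 0xf = 5  ←
seq signed 4b, MSB=0: value = 5

5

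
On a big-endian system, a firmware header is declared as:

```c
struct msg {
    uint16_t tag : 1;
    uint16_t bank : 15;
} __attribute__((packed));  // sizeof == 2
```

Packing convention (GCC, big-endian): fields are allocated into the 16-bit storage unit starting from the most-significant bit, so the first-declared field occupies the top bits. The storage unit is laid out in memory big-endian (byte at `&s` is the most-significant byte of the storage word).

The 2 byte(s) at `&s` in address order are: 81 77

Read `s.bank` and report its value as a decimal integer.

375

[0]=0x81 [1]=0x77 (big-endian) → word 0x8177
tag:1 @ bit 15 → (0x8177>>15)&0x1 = 0x1
bank:15 @ bit 0 → (0x8177>>0)&0x7fff = 0x177  ←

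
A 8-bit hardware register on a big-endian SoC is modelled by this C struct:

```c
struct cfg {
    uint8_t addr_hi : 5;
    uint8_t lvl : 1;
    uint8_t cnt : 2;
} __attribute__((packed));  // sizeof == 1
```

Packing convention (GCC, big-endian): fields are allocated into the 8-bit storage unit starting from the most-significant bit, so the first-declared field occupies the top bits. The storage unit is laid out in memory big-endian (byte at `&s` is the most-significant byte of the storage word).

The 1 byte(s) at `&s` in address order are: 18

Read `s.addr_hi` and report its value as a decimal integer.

[0]=0x18 (big-endian) → word 0x18
addr_hi:5 @ bit 3 → (0x18>>3)&0x1f = 0x3  ←
lvl:1 @ bit 2 → (0x18>>2)&0x1 = 0x0
cnt:2 @ bit 0 → (0x18>>0)&0x3 = 0x0

3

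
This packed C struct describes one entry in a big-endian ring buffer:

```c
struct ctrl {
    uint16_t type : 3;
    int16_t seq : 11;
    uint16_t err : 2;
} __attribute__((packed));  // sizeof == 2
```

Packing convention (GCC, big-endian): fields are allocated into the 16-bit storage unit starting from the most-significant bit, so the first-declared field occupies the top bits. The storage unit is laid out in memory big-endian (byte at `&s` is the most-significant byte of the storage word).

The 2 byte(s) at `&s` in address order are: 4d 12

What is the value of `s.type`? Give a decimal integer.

2

[0]=0x4d [1]=0x12 (big-endian) → word 0x4d12
type:3 @ bit 13 → (0x4d12>>13)&0x7 = 0x2  ←
seq:11 @ bit 2 → (0x4d12>>2)&0x7ff = 0x344
err:2 @ bit 0 → (0x4d12>>0)&0x3 = 0x2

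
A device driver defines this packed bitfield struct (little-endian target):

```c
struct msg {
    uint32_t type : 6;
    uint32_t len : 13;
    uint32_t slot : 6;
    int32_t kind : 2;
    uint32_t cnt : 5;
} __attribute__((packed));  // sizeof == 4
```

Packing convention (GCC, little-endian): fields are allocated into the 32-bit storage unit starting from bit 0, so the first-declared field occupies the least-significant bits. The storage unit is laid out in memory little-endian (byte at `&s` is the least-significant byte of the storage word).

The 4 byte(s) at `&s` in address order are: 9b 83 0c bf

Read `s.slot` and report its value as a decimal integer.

[0]=0x9b [1]=0x83 [2]=0x0c [3]=0xbf (little-endian) → word 0xbf0c839b
type [0+:6] = (word>>0) & 0x3f = 27
len [6+:13] = (word>>6) & 0x1fff = 4622
slot [19+:6] = (word>>19) & 0x3f = 33  ←
kind [25+:2] = (word>>25) & 0x3 = 3
cnt [27+:5] = (word>>27) & 0x1f = 23

33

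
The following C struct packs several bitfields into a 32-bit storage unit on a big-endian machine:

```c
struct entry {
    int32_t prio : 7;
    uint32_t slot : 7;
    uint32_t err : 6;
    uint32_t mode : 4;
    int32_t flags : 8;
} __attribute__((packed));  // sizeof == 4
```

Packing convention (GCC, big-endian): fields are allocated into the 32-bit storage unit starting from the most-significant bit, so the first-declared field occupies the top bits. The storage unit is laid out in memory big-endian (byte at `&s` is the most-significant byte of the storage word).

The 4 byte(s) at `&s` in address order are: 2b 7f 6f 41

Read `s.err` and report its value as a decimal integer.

54

[0]=0x2b [1]=0x7f [2]=0x6f [3]=0x41 (big-endian) → word 0x2b7f6f41
prio [25+:7] = (word>>25) & 0x7f = 21
slot [18+:7] = (word>>18) & 0x7f = 95
err [12+:6] = (word>>12) & 0x3f = 54  ←
mode [8+:4] = (word>>8) & 0xf = 15
flags [0+:8] = (word>>0) & 0xff = 65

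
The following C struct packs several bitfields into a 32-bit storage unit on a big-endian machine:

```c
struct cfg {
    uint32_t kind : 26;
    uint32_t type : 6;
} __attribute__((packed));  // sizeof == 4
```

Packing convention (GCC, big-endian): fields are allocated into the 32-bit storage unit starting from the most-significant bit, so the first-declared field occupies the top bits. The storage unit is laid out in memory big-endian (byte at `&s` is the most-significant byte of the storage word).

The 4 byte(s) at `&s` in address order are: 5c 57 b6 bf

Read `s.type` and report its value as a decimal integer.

63

[0]=0x5c [1]=0x57 [2]=0xb6 [3]=0xbf (big-endian) → word 0x5c57b6bf
kind:26 @ bit 6 → (0x5c57b6bf>>6)&0x3ffffff = 0x1715eda
type:6 @ bit 0 → (0x5c57b6bf>>0)&0x3f = 0x3f  ←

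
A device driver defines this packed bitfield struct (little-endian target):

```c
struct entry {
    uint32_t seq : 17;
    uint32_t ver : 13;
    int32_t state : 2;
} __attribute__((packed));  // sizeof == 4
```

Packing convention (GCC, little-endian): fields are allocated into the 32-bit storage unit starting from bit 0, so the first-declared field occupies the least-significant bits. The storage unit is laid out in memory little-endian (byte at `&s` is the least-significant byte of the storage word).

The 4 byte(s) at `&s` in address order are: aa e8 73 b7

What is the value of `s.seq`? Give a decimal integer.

125098

[0]=0xaa [1]=0xe8 [2]=0x73 [3]=0xb7 (little-endian) → word 0xb773e8aa
seq [0+:17] = (word>>0) & 0x1ffff = 125098  ←
ver [17+:13] = (word>>17) & 0x1fff = 7097
state [30+:2] = (word>>30) & 0x3 = 2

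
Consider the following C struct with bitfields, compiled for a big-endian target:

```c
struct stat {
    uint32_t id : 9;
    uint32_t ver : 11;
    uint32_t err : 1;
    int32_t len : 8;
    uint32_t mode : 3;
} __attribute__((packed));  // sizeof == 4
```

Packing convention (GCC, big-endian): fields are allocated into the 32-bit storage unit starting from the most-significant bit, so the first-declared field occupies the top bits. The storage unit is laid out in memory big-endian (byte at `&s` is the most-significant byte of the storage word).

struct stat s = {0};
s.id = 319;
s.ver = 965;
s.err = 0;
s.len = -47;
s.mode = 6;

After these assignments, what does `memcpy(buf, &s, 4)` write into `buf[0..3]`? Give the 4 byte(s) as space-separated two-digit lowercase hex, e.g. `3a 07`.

[23+:9] id=319 & 0x1ff = 0x13f; word=0x9f800000
[12+:11] ver=965 & 0x7ff = 0x3c5; word=0x9fbc5000
[11+:1] err=0 & 0x1 = 0x0; word=0x9fbc5000
[3+:8] len=-47 & 0xff = 0xd1; word=0x9fbc5688
[0+:3] mode=6 & 0x7 = 0x6; word=0x9fbc568e
word = 0x9fbc568e → big-endian bytes:
  [0]=0x9f  [1]=0xbc  [2]=0x56  [3]=0x8e

9f bc 56 8e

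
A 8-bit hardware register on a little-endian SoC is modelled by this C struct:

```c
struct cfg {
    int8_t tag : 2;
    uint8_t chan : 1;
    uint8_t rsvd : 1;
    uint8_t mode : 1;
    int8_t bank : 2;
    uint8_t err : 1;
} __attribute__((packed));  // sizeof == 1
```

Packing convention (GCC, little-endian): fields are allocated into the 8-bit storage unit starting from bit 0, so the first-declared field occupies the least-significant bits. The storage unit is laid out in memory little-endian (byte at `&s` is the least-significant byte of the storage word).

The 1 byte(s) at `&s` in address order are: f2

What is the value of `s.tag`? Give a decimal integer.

-2

[0]=0xf2 (little-endian) → word 0xf2
tag [0+:2] = (word>>0) & 0x3 = 2  ←
chan [2+:1] = (word>>2) & 0x1 = 0
rsvd [3+:1] = (word>>3) & 0x1 = 0
mode [4+:1] = (word>>4) & 0x1 = 1
bank [5+:2] = (word>>5) & 0x3 = 3
err [7+:1] = (word>>7) & 0x1 = 1
tag signed 2b, MSB=1: 2 - 4 = -2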